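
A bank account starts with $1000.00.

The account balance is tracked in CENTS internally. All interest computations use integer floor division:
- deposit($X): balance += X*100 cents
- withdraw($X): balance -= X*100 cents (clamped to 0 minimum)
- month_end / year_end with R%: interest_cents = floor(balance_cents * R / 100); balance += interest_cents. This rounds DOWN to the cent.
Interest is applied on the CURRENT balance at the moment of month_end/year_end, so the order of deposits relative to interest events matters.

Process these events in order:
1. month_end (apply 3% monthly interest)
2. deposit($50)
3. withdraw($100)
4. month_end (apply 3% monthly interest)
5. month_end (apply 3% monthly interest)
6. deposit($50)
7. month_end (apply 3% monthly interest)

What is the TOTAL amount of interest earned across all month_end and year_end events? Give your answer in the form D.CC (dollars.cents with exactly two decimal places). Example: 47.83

After 1 (month_end (apply 3% monthly interest)): balance=$1030.00 total_interest=$30.00
After 2 (deposit($50)): balance=$1080.00 total_interest=$30.00
After 3 (withdraw($100)): balance=$980.00 total_interest=$30.00
After 4 (month_end (apply 3% monthly interest)): balance=$1009.40 total_interest=$59.40
After 5 (month_end (apply 3% monthly interest)): balance=$1039.68 total_interest=$89.68
After 6 (deposit($50)): balance=$1089.68 total_interest=$89.68
After 7 (month_end (apply 3% monthly interest)): balance=$1122.37 total_interest=$122.37

Answer: 122.37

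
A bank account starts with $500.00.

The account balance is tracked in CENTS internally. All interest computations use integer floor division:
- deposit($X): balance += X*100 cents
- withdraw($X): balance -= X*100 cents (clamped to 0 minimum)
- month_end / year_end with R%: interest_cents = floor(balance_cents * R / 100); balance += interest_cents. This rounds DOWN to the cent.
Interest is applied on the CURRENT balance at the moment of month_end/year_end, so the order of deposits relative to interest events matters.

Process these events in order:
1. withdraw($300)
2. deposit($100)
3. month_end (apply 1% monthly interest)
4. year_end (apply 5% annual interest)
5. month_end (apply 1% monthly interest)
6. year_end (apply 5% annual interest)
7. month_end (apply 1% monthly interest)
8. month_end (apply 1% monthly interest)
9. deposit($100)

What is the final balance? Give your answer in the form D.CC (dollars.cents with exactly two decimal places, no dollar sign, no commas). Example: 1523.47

Answer: 444.16

Derivation:
After 1 (withdraw($300)): balance=$200.00 total_interest=$0.00
After 2 (deposit($100)): balance=$300.00 total_interest=$0.00
After 3 (month_end (apply 1% monthly interest)): balance=$303.00 total_interest=$3.00
After 4 (year_end (apply 5% annual interest)): balance=$318.15 total_interest=$18.15
After 5 (month_end (apply 1% monthly interest)): balance=$321.33 total_interest=$21.33
After 6 (year_end (apply 5% annual interest)): balance=$337.39 total_interest=$37.39
After 7 (month_end (apply 1% monthly interest)): balance=$340.76 total_interest=$40.76
After 8 (month_end (apply 1% monthly interest)): balance=$344.16 total_interest=$44.16
After 9 (deposit($100)): balance=$444.16 total_interest=$44.16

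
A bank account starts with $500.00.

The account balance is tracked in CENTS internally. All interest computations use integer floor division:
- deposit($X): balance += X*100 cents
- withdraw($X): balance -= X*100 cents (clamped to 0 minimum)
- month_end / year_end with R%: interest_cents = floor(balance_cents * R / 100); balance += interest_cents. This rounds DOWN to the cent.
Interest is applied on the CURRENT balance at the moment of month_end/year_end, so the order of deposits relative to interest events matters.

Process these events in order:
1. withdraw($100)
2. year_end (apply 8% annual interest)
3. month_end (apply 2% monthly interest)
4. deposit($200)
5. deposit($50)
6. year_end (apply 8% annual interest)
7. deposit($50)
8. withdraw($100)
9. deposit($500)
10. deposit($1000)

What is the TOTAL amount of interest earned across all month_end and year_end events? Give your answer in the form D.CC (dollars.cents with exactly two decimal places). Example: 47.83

After 1 (withdraw($100)): balance=$400.00 total_interest=$0.00
After 2 (year_end (apply 8% annual interest)): balance=$432.00 total_interest=$32.00
After 3 (month_end (apply 2% monthly interest)): balance=$440.64 total_interest=$40.64
After 4 (deposit($200)): balance=$640.64 total_interest=$40.64
After 5 (deposit($50)): balance=$690.64 total_interest=$40.64
After 6 (year_end (apply 8% annual interest)): balance=$745.89 total_interest=$95.89
After 7 (deposit($50)): balance=$795.89 total_interest=$95.89
After 8 (withdraw($100)): balance=$695.89 total_interest=$95.89
After 9 (deposit($500)): balance=$1195.89 total_interest=$95.89
After 10 (deposit($1000)): balance=$2195.89 total_interest=$95.89

Answer: 95.89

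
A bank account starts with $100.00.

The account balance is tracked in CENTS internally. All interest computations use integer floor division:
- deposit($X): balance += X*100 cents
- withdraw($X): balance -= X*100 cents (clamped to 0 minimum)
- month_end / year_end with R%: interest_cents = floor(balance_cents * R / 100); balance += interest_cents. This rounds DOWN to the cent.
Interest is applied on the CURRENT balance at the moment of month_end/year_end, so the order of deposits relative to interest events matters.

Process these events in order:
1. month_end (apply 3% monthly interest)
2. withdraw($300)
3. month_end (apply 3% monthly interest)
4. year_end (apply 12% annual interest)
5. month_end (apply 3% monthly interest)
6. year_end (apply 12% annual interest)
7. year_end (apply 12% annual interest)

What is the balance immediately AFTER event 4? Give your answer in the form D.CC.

After 1 (month_end (apply 3% monthly interest)): balance=$103.00 total_interest=$3.00
After 2 (withdraw($300)): balance=$0.00 total_interest=$3.00
After 3 (month_end (apply 3% monthly interest)): balance=$0.00 total_interest=$3.00
After 4 (year_end (apply 12% annual interest)): balance=$0.00 total_interest=$3.00

Answer: 0.00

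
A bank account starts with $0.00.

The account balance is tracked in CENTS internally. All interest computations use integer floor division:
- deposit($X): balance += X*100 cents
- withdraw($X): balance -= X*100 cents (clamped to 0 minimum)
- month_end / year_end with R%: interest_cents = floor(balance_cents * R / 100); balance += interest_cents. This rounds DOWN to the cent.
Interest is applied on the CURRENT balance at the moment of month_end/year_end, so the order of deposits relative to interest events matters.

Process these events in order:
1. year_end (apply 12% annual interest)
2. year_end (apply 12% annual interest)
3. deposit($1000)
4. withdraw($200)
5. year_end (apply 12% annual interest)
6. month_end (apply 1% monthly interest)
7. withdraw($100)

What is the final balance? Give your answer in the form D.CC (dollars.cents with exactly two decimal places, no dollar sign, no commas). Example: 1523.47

Answer: 804.96

Derivation:
After 1 (year_end (apply 12% annual interest)): balance=$0.00 total_interest=$0.00
After 2 (year_end (apply 12% annual interest)): balance=$0.00 total_interest=$0.00
After 3 (deposit($1000)): balance=$1000.00 total_interest=$0.00
After 4 (withdraw($200)): balance=$800.00 total_interest=$0.00
After 5 (year_end (apply 12% annual interest)): balance=$896.00 total_interest=$96.00
After 6 (month_end (apply 1% monthly interest)): balance=$904.96 total_interest=$104.96
After 7 (withdraw($100)): balance=$804.96 total_interest=$104.96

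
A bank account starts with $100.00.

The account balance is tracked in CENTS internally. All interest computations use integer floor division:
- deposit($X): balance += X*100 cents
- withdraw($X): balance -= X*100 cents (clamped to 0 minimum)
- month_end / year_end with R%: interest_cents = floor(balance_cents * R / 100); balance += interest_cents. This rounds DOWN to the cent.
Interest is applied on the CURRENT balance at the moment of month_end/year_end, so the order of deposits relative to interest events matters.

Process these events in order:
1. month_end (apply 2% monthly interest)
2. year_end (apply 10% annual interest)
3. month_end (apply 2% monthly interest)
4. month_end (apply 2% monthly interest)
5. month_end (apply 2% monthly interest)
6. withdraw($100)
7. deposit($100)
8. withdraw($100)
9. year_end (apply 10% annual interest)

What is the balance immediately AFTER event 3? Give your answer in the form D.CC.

Answer: 114.44

Derivation:
After 1 (month_end (apply 2% monthly interest)): balance=$102.00 total_interest=$2.00
After 2 (year_end (apply 10% annual interest)): balance=$112.20 total_interest=$12.20
After 3 (month_end (apply 2% monthly interest)): balance=$114.44 total_interest=$14.44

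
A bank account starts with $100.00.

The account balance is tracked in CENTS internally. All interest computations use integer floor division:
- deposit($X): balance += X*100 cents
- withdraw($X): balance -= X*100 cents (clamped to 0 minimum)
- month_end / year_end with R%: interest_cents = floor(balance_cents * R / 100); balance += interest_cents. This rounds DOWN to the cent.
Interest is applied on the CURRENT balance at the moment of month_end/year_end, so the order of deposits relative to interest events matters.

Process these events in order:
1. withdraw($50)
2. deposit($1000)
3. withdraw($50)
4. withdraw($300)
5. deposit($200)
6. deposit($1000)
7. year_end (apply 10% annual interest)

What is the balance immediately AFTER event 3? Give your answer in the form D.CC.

Answer: 1000.00

Derivation:
After 1 (withdraw($50)): balance=$50.00 total_interest=$0.00
After 2 (deposit($1000)): balance=$1050.00 total_interest=$0.00
After 3 (withdraw($50)): balance=$1000.00 total_interest=$0.00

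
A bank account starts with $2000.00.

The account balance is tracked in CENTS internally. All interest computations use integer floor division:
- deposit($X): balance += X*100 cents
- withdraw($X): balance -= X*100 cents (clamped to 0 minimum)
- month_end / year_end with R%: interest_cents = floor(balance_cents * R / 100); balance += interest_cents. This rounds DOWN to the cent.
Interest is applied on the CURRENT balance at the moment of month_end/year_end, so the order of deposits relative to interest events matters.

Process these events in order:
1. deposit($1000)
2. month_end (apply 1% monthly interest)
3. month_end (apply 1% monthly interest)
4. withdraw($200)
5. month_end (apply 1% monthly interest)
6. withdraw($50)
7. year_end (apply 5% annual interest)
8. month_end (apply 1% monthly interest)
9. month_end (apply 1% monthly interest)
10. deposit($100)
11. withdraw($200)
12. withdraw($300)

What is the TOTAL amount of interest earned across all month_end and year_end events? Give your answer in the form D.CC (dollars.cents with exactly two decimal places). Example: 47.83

Answer: 290.74

Derivation:
After 1 (deposit($1000)): balance=$3000.00 total_interest=$0.00
After 2 (month_end (apply 1% monthly interest)): balance=$3030.00 total_interest=$30.00
After 3 (month_end (apply 1% monthly interest)): balance=$3060.30 total_interest=$60.30
After 4 (withdraw($200)): balance=$2860.30 total_interest=$60.30
After 5 (month_end (apply 1% monthly interest)): balance=$2888.90 total_interest=$88.90
After 6 (withdraw($50)): balance=$2838.90 total_interest=$88.90
After 7 (year_end (apply 5% annual interest)): balance=$2980.84 total_interest=$230.84
After 8 (month_end (apply 1% monthly interest)): balance=$3010.64 total_interest=$260.64
After 9 (month_end (apply 1% monthly interest)): balance=$3040.74 total_interest=$290.74
After 10 (deposit($100)): balance=$3140.74 total_interest=$290.74
After 11 (withdraw($200)): balance=$2940.74 total_interest=$290.74
After 12 (withdraw($300)): balance=$2640.74 total_interest=$290.74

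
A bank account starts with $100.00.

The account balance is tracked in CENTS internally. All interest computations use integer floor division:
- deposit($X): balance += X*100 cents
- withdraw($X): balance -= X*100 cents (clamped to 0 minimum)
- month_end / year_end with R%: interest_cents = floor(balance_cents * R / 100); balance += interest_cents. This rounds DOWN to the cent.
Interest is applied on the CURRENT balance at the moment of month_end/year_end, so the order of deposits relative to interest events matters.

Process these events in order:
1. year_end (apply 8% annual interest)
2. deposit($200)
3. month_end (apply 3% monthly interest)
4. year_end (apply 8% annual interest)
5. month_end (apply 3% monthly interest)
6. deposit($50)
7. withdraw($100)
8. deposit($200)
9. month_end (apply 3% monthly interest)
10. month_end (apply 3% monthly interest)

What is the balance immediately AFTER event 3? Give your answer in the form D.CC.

After 1 (year_end (apply 8% annual interest)): balance=$108.00 total_interest=$8.00
After 2 (deposit($200)): balance=$308.00 total_interest=$8.00
After 3 (month_end (apply 3% monthly interest)): balance=$317.24 total_interest=$17.24

Answer: 317.24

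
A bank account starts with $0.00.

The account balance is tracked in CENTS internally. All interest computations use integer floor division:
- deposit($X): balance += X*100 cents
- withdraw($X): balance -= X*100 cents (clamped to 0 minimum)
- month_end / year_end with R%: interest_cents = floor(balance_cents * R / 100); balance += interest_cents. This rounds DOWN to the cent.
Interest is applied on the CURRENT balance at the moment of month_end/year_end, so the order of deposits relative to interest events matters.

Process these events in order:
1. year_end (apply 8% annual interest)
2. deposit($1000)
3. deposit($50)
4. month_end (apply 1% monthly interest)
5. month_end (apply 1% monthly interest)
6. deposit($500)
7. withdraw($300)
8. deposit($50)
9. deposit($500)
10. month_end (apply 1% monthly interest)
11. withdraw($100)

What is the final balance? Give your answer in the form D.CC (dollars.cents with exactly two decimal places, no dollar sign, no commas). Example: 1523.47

Answer: 1739.31

Derivation:
After 1 (year_end (apply 8% annual interest)): balance=$0.00 total_interest=$0.00
After 2 (deposit($1000)): balance=$1000.00 total_interest=$0.00
After 3 (deposit($50)): balance=$1050.00 total_interest=$0.00
After 4 (month_end (apply 1% monthly interest)): balance=$1060.50 total_interest=$10.50
After 5 (month_end (apply 1% monthly interest)): balance=$1071.10 total_interest=$21.10
After 6 (deposit($500)): balance=$1571.10 total_interest=$21.10
After 7 (withdraw($300)): balance=$1271.10 total_interest=$21.10
After 8 (deposit($50)): balance=$1321.10 total_interest=$21.10
After 9 (deposit($500)): balance=$1821.10 total_interest=$21.10
After 10 (month_end (apply 1% monthly interest)): balance=$1839.31 total_interest=$39.31
After 11 (withdraw($100)): balance=$1739.31 total_interest=$39.31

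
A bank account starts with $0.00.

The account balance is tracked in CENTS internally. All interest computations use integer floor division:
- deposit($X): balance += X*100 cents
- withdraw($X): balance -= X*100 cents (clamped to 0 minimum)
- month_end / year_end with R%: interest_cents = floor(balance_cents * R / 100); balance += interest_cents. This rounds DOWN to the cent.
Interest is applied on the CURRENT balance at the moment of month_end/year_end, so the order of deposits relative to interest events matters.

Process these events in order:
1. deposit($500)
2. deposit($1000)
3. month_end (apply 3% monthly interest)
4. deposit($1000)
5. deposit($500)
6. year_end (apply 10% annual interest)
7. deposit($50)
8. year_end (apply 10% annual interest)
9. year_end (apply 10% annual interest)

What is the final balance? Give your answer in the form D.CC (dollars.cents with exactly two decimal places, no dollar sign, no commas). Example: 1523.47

After 1 (deposit($500)): balance=$500.00 total_interest=$0.00
After 2 (deposit($1000)): balance=$1500.00 total_interest=$0.00
After 3 (month_end (apply 3% monthly interest)): balance=$1545.00 total_interest=$45.00
After 4 (deposit($1000)): balance=$2545.00 total_interest=$45.00
After 5 (deposit($500)): balance=$3045.00 total_interest=$45.00
After 6 (year_end (apply 10% annual interest)): balance=$3349.50 total_interest=$349.50
After 7 (deposit($50)): balance=$3399.50 total_interest=$349.50
After 8 (year_end (apply 10% annual interest)): balance=$3739.45 total_interest=$689.45
After 9 (year_end (apply 10% annual interest)): balance=$4113.39 total_interest=$1063.39

Answer: 4113.39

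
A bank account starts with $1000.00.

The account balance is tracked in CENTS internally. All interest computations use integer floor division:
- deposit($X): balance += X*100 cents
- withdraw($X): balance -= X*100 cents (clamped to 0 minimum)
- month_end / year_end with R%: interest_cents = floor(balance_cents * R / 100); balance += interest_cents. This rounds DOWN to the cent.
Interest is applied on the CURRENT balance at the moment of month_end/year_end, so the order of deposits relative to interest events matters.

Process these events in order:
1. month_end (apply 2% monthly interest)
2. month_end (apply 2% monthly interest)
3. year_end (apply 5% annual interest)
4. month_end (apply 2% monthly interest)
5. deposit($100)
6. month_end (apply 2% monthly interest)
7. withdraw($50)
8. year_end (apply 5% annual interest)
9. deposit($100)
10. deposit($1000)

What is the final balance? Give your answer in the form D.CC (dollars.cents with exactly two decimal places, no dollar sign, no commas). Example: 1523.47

Answer: 2347.96

Derivation:
After 1 (month_end (apply 2% monthly interest)): balance=$1020.00 total_interest=$20.00
After 2 (month_end (apply 2% monthly interest)): balance=$1040.40 total_interest=$40.40
After 3 (year_end (apply 5% annual interest)): balance=$1092.42 total_interest=$92.42
After 4 (month_end (apply 2% monthly interest)): balance=$1114.26 total_interest=$114.26
After 5 (deposit($100)): balance=$1214.26 total_interest=$114.26
After 6 (month_end (apply 2% monthly interest)): balance=$1238.54 total_interest=$138.54
After 7 (withdraw($50)): balance=$1188.54 total_interest=$138.54
After 8 (year_end (apply 5% annual interest)): balance=$1247.96 total_interest=$197.96
After 9 (deposit($100)): balance=$1347.96 total_interest=$197.96
After 10 (deposit($1000)): balance=$2347.96 total_interest=$197.96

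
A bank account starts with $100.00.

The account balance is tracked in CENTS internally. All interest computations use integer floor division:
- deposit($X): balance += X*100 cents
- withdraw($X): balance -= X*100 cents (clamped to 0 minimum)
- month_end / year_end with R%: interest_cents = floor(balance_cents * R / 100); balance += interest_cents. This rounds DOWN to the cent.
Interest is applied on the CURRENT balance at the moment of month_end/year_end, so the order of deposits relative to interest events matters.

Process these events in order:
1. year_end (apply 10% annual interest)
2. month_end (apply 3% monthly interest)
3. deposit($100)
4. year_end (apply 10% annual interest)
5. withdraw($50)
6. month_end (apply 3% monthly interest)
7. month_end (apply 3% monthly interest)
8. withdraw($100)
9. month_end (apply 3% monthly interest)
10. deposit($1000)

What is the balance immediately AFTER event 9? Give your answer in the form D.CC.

After 1 (year_end (apply 10% annual interest)): balance=$110.00 total_interest=$10.00
After 2 (month_end (apply 3% monthly interest)): balance=$113.30 total_interest=$13.30
After 3 (deposit($100)): balance=$213.30 total_interest=$13.30
After 4 (year_end (apply 10% annual interest)): balance=$234.63 total_interest=$34.63
After 5 (withdraw($50)): balance=$184.63 total_interest=$34.63
After 6 (month_end (apply 3% monthly interest)): balance=$190.16 total_interest=$40.16
After 7 (month_end (apply 3% monthly interest)): balance=$195.86 total_interest=$45.86
After 8 (withdraw($100)): balance=$95.86 total_interest=$45.86
After 9 (month_end (apply 3% monthly interest)): balance=$98.73 total_interest=$48.73

Answer: 98.73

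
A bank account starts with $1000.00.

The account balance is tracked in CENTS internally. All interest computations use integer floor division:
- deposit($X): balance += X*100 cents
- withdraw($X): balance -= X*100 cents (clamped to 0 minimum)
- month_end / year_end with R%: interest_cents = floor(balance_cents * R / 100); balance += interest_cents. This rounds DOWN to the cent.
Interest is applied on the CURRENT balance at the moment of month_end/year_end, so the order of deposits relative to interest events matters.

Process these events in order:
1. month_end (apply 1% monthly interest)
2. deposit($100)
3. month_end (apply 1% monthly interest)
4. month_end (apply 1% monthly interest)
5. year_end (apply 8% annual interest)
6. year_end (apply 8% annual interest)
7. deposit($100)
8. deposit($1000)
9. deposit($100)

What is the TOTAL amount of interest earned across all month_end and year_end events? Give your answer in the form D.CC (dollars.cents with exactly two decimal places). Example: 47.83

Answer: 220.72

Derivation:
After 1 (month_end (apply 1% monthly interest)): balance=$1010.00 total_interest=$10.00
After 2 (deposit($100)): balance=$1110.00 total_interest=$10.00
After 3 (month_end (apply 1% monthly interest)): balance=$1121.10 total_interest=$21.10
After 4 (month_end (apply 1% monthly interest)): balance=$1132.31 total_interest=$32.31
After 5 (year_end (apply 8% annual interest)): balance=$1222.89 total_interest=$122.89
After 6 (year_end (apply 8% annual interest)): balance=$1320.72 total_interest=$220.72
After 7 (deposit($100)): balance=$1420.72 total_interest=$220.72
After 8 (deposit($1000)): balance=$2420.72 total_interest=$220.72
After 9 (deposit($100)): balance=$2520.72 total_interest=$220.72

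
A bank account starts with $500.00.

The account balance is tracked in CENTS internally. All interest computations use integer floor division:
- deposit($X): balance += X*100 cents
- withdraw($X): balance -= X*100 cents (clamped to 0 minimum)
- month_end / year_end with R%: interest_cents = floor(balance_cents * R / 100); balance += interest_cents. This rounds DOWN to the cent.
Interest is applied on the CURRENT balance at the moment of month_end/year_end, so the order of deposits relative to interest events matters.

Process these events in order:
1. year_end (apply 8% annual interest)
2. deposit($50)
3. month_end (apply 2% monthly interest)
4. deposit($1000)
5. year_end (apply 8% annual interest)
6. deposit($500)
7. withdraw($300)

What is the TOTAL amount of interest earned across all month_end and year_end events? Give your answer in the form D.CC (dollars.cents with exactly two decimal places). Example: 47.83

Answer: 179.94

Derivation:
After 1 (year_end (apply 8% annual interest)): balance=$540.00 total_interest=$40.00
After 2 (deposit($50)): balance=$590.00 total_interest=$40.00
After 3 (month_end (apply 2% monthly interest)): balance=$601.80 total_interest=$51.80
After 4 (deposit($1000)): balance=$1601.80 total_interest=$51.80
After 5 (year_end (apply 8% annual interest)): balance=$1729.94 total_interest=$179.94
After 6 (deposit($500)): balance=$2229.94 total_interest=$179.94
After 7 (withdraw($300)): balance=$1929.94 total_interest=$179.94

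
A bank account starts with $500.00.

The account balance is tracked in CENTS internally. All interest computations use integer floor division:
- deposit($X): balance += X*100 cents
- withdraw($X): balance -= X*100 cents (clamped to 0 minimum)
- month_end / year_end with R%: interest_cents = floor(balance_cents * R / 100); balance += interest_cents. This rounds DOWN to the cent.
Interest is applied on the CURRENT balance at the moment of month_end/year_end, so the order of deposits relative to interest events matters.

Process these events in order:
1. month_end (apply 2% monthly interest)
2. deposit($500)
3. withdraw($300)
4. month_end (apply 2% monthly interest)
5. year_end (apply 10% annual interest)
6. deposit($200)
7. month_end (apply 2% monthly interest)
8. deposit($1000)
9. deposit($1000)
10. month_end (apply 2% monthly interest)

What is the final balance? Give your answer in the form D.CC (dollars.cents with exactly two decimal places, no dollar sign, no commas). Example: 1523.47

Answer: 3076.88

Derivation:
After 1 (month_end (apply 2% monthly interest)): balance=$510.00 total_interest=$10.00
After 2 (deposit($500)): balance=$1010.00 total_interest=$10.00
After 3 (withdraw($300)): balance=$710.00 total_interest=$10.00
After 4 (month_end (apply 2% monthly interest)): balance=$724.20 total_interest=$24.20
After 5 (year_end (apply 10% annual interest)): balance=$796.62 total_interest=$96.62
After 6 (deposit($200)): balance=$996.62 total_interest=$96.62
After 7 (month_end (apply 2% monthly interest)): balance=$1016.55 total_interest=$116.55
After 8 (deposit($1000)): balance=$2016.55 total_interest=$116.55
After 9 (deposit($1000)): balance=$3016.55 total_interest=$116.55
After 10 (month_end (apply 2% monthly interest)): balance=$3076.88 total_interest=$176.88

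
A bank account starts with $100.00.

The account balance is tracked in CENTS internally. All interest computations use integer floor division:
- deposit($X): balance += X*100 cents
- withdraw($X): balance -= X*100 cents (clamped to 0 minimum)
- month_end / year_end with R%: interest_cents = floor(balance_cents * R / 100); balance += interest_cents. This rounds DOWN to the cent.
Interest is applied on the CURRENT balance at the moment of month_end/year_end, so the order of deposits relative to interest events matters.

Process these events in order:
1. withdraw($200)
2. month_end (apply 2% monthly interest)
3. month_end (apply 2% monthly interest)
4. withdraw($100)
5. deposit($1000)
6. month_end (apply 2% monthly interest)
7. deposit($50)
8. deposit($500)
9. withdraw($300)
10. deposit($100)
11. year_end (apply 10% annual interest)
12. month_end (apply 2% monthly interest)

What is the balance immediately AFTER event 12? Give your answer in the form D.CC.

After 1 (withdraw($200)): balance=$0.00 total_interest=$0.00
After 2 (month_end (apply 2% monthly interest)): balance=$0.00 total_interest=$0.00
After 3 (month_end (apply 2% monthly interest)): balance=$0.00 total_interest=$0.00
After 4 (withdraw($100)): balance=$0.00 total_interest=$0.00
After 5 (deposit($1000)): balance=$1000.00 total_interest=$0.00
After 6 (month_end (apply 2% monthly interest)): balance=$1020.00 total_interest=$20.00
After 7 (deposit($50)): balance=$1070.00 total_interest=$20.00
After 8 (deposit($500)): balance=$1570.00 total_interest=$20.00
After 9 (withdraw($300)): balance=$1270.00 total_interest=$20.00
After 10 (deposit($100)): balance=$1370.00 total_interest=$20.00
After 11 (year_end (apply 10% annual interest)): balance=$1507.00 total_interest=$157.00
After 12 (month_end (apply 2% monthly interest)): balance=$1537.14 total_interest=$187.14

Answer: 1537.14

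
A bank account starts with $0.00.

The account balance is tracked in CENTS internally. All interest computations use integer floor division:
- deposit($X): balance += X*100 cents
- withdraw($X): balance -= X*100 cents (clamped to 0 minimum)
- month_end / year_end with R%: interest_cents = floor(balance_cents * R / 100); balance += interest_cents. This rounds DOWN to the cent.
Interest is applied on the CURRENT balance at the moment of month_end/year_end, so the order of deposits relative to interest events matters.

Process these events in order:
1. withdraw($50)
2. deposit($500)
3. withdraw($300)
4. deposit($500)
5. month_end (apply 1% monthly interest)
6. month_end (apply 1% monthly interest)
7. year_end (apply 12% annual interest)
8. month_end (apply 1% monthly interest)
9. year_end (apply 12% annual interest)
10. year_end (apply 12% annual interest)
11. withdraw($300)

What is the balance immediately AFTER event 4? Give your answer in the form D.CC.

Answer: 700.00

Derivation:
After 1 (withdraw($50)): balance=$0.00 total_interest=$0.00
After 2 (deposit($500)): balance=$500.00 total_interest=$0.00
After 3 (withdraw($300)): balance=$200.00 total_interest=$0.00
After 4 (deposit($500)): balance=$700.00 total_interest=$0.00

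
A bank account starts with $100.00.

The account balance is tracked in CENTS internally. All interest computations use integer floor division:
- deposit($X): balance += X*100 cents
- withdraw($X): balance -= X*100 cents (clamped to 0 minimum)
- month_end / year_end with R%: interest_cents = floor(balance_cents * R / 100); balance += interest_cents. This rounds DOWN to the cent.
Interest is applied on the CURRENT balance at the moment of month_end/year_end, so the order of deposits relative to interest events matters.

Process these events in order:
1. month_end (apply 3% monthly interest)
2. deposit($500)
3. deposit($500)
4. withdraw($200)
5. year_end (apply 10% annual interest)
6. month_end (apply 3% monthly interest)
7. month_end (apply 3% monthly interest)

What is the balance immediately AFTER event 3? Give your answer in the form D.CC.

Answer: 1103.00

Derivation:
After 1 (month_end (apply 3% monthly interest)): balance=$103.00 total_interest=$3.00
After 2 (deposit($500)): balance=$603.00 total_interest=$3.00
After 3 (deposit($500)): balance=$1103.00 total_interest=$3.00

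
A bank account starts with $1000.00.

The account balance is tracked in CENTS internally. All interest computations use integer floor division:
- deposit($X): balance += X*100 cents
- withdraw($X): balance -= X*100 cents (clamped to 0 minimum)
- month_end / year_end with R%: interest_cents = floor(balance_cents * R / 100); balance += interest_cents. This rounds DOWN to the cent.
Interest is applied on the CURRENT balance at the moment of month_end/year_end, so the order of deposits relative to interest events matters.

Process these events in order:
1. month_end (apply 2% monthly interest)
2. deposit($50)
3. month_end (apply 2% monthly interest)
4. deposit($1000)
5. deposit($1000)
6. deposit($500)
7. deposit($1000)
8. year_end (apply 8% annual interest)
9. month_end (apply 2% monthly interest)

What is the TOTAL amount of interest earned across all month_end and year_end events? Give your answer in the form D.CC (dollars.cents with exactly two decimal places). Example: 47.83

After 1 (month_end (apply 2% monthly interest)): balance=$1020.00 total_interest=$20.00
After 2 (deposit($50)): balance=$1070.00 total_interest=$20.00
After 3 (month_end (apply 2% monthly interest)): balance=$1091.40 total_interest=$41.40
After 4 (deposit($1000)): balance=$2091.40 total_interest=$41.40
After 5 (deposit($1000)): balance=$3091.40 total_interest=$41.40
After 6 (deposit($500)): balance=$3591.40 total_interest=$41.40
After 7 (deposit($1000)): balance=$4591.40 total_interest=$41.40
After 8 (year_end (apply 8% annual interest)): balance=$4958.71 total_interest=$408.71
After 9 (month_end (apply 2% monthly interest)): balance=$5057.88 total_interest=$507.88

Answer: 507.88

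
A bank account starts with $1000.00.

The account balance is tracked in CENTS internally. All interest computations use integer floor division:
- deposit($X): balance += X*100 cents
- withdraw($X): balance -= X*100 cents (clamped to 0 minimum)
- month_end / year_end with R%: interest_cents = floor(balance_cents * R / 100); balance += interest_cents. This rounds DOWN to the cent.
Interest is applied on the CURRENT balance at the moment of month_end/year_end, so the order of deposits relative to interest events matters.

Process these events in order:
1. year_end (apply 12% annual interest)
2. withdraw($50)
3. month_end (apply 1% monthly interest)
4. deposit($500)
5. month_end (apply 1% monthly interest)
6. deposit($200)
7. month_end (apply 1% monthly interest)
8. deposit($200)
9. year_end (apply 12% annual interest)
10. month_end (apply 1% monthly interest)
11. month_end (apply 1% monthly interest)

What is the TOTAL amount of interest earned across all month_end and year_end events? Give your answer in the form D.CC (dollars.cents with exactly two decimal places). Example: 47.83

Answer: 451.53

Derivation:
After 1 (year_end (apply 12% annual interest)): balance=$1120.00 total_interest=$120.00
After 2 (withdraw($50)): balance=$1070.00 total_interest=$120.00
After 3 (month_end (apply 1% monthly interest)): balance=$1080.70 total_interest=$130.70
After 4 (deposit($500)): balance=$1580.70 total_interest=$130.70
After 5 (month_end (apply 1% monthly interest)): balance=$1596.50 total_interest=$146.50
After 6 (deposit($200)): balance=$1796.50 total_interest=$146.50
After 7 (month_end (apply 1% monthly interest)): balance=$1814.46 total_interest=$164.46
After 8 (deposit($200)): balance=$2014.46 total_interest=$164.46
After 9 (year_end (apply 12% annual interest)): balance=$2256.19 total_interest=$406.19
After 10 (month_end (apply 1% monthly interest)): balance=$2278.75 total_interest=$428.75
After 11 (month_end (apply 1% monthly interest)): balance=$2301.53 total_interest=$451.53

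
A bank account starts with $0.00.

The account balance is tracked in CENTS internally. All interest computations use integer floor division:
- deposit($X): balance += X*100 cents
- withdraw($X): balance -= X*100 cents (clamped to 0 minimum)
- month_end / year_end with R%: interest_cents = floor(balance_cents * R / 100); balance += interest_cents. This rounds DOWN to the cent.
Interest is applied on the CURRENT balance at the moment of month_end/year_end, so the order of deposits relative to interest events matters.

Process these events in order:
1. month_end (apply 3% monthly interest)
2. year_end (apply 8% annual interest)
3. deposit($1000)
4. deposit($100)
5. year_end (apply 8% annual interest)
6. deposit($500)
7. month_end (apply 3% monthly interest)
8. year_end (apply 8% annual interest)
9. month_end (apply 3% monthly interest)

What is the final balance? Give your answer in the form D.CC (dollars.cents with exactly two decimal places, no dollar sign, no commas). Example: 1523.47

Answer: 1934.06

Derivation:
After 1 (month_end (apply 3% monthly interest)): balance=$0.00 total_interest=$0.00
After 2 (year_end (apply 8% annual interest)): balance=$0.00 total_interest=$0.00
After 3 (deposit($1000)): balance=$1000.00 total_interest=$0.00
After 4 (deposit($100)): balance=$1100.00 total_interest=$0.00
After 5 (year_end (apply 8% annual interest)): balance=$1188.00 total_interest=$88.00
After 6 (deposit($500)): balance=$1688.00 total_interest=$88.00
After 7 (month_end (apply 3% monthly interest)): balance=$1738.64 total_interest=$138.64
After 8 (year_end (apply 8% annual interest)): balance=$1877.73 total_interest=$277.73
After 9 (month_end (apply 3% monthly interest)): balance=$1934.06 total_interest=$334.06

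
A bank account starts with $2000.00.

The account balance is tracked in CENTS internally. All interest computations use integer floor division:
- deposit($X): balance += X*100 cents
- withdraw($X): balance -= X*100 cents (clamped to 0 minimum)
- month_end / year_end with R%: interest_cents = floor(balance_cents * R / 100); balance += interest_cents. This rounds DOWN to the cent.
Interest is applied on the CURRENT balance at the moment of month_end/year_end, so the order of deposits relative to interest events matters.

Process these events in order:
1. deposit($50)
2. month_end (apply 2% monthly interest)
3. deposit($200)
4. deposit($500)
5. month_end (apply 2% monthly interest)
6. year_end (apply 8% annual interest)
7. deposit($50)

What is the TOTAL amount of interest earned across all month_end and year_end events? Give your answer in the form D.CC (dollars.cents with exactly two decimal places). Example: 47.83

Answer: 324.56

Derivation:
After 1 (deposit($50)): balance=$2050.00 total_interest=$0.00
After 2 (month_end (apply 2% monthly interest)): balance=$2091.00 total_interest=$41.00
After 3 (deposit($200)): balance=$2291.00 total_interest=$41.00
After 4 (deposit($500)): balance=$2791.00 total_interest=$41.00
After 5 (month_end (apply 2% monthly interest)): balance=$2846.82 total_interest=$96.82
After 6 (year_end (apply 8% annual interest)): balance=$3074.56 total_interest=$324.56
After 7 (deposit($50)): balance=$3124.56 total_interest=$324.56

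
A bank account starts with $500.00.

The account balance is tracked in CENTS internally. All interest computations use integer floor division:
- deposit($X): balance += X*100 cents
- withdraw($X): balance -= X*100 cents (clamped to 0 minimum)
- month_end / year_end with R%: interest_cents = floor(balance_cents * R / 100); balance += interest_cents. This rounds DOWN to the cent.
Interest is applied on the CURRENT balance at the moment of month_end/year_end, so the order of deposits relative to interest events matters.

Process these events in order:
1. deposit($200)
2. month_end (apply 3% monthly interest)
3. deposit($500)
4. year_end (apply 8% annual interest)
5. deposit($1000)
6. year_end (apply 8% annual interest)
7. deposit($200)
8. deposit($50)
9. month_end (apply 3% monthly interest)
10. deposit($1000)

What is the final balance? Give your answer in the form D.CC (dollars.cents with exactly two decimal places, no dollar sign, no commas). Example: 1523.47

Answer: 3836.79

Derivation:
After 1 (deposit($200)): balance=$700.00 total_interest=$0.00
After 2 (month_end (apply 3% monthly interest)): balance=$721.00 total_interest=$21.00
After 3 (deposit($500)): balance=$1221.00 total_interest=$21.00
After 4 (year_end (apply 8% annual interest)): balance=$1318.68 total_interest=$118.68
After 5 (deposit($1000)): balance=$2318.68 total_interest=$118.68
After 6 (year_end (apply 8% annual interest)): balance=$2504.17 total_interest=$304.17
After 7 (deposit($200)): balance=$2704.17 total_interest=$304.17
After 8 (deposit($50)): balance=$2754.17 total_interest=$304.17
After 9 (month_end (apply 3% monthly interest)): balance=$2836.79 total_interest=$386.79
After 10 (deposit($1000)): balance=$3836.79 total_interest=$386.79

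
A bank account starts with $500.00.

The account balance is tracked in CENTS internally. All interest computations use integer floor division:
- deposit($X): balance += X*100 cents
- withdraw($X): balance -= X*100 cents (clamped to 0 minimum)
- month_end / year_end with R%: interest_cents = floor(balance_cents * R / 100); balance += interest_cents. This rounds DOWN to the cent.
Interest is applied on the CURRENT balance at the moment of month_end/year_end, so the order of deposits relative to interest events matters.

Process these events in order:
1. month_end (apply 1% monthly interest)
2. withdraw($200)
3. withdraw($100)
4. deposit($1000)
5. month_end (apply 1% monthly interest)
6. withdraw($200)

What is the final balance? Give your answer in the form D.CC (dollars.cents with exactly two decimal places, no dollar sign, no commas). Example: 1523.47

Answer: 1017.05

Derivation:
After 1 (month_end (apply 1% monthly interest)): balance=$505.00 total_interest=$5.00
After 2 (withdraw($200)): balance=$305.00 total_interest=$5.00
After 3 (withdraw($100)): balance=$205.00 total_interest=$5.00
After 4 (deposit($1000)): balance=$1205.00 total_interest=$5.00
After 5 (month_end (apply 1% monthly interest)): balance=$1217.05 total_interest=$17.05
After 6 (withdraw($200)): balance=$1017.05 total_interest=$17.05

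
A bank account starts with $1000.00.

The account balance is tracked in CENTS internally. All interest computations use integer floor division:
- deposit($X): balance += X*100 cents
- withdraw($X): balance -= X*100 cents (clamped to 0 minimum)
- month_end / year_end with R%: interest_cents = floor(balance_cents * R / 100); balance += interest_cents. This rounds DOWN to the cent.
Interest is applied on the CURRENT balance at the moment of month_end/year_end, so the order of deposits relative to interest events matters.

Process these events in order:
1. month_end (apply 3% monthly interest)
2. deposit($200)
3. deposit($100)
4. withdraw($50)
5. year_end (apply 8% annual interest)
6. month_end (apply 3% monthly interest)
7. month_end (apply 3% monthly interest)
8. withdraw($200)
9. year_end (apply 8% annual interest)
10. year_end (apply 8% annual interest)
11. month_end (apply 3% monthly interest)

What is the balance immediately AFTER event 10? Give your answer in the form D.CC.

Answer: 1477.33

Derivation:
After 1 (month_end (apply 3% monthly interest)): balance=$1030.00 total_interest=$30.00
After 2 (deposit($200)): balance=$1230.00 total_interest=$30.00
After 3 (deposit($100)): balance=$1330.00 total_interest=$30.00
After 4 (withdraw($50)): balance=$1280.00 total_interest=$30.00
After 5 (year_end (apply 8% annual interest)): balance=$1382.40 total_interest=$132.40
After 6 (month_end (apply 3% monthly interest)): balance=$1423.87 total_interest=$173.87
After 7 (month_end (apply 3% monthly interest)): balance=$1466.58 total_interest=$216.58
After 8 (withdraw($200)): balance=$1266.58 total_interest=$216.58
After 9 (year_end (apply 8% annual interest)): balance=$1367.90 total_interest=$317.90
After 10 (year_end (apply 8% annual interest)): balance=$1477.33 total_interest=$427.33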